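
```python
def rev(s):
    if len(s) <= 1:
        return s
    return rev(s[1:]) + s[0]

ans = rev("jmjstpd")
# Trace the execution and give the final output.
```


rev("jmjstpd")
= rev("mjstpd") + "j"
= rev("jstpd") + "m" + "j"
= rev("stpd") + "j" + "m" + "j"
= rev("tpd") + "s" + "j" + "m" + "j"
= rev("pd") + "t" + "s" + "j" + "m" + "j"
= rev("d") + "p" + "t" + "s" + "j" + "m" + "j"
= "d" + "p" + "t" + "s" + "j" + "m" + "j"
= "dptsjmj"


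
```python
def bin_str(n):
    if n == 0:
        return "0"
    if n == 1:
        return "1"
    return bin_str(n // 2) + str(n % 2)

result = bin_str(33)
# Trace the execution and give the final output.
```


bin_str(33)
= bin_str(16) + "1"
= bin_str(8) + "0" + "1"
= bin_str(4) + "0" + "0" + "1"
= bin_str(2) + "0" + "0" + "0" + "1"
= bin_str(1) + "0" + "0" + "0" + "0" + "1"
= "1" + "0" + "0" + "0" + "0" + "1"
= "100001"


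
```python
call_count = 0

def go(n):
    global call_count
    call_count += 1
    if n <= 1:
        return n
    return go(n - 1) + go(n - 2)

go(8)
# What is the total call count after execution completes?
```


go(8) calls go(7) and go(6); each non-base call branches into two more.
Let C(k) = total number of calls made by go(k), including the call to go(k) itself.
Base cases: C(0) = 1, C(1) = 1
Recurrence: C(k) = 1 + C(k-1) + C(k-2)
  C(2) = 1 + C(1) + C(0) = 1 + 1 + 1 = 3
  C(3) = 1 + C(2) + C(1) = 1 + 3 + 1 = 5
  C(4) = 1 + C(3) + C(2) = 1 + 5 + 3 = 9
  C(5) = 1 + C(4) + C(3) = 1 + 9 + 5 = 15
  C(6) = 1 + C(5) + C(4) = 1 + 15 + 9 = 25
  C(7) = 1 + C(6) + C(5) = 1 + 25 + 15 = 41
  C(8) = 1 + C(7) + C(6) = 1 + 41 + 25 = 67
Total calls = C(8) = 67


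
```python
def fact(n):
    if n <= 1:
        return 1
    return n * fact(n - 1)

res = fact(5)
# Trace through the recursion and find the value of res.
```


fact(5)
= 5 * fact(4)
= 5 * 4 * fact(3)
= 5 * 4 * 3 * fact(2)
= 5 * 4 * 3 * 2 * fact(1)
= 5 * 4 * 3 * 2 * 1
= 120


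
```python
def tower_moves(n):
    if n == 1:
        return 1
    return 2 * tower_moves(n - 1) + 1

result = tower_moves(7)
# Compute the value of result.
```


tower_moves(7)
= 2 * tower_moves(6) + 1
= 2 * (2 * tower_moves(5) + 1) + 1
= 2 * (2 * (2 * tower_moves(4) + 1) + 1) + 1
= 2 * (2 * (2 * (2 * tower_moves(3) + 1) + 1) + 1) + 1
= 2 * (2 * (2 * (2 * (2 * tower_moves(2) + 1) + 1) + 1) + 1) + 1
= 2 * (2 * (2 * (2 * (2 * (2 * tower_moves(1) + 1) + 1) + 1) + 1) + 1) + 1
Now compute bottom-up:
tower_moves(1) = 1
tower_moves(2) = 2 * 1 + 1 = 3
tower_moves(3) = 2 * 3 + 1 = 7
tower_moves(4) = 2 * 7 + 1 = 15
tower_moves(5) = 2 * 15 + 1 = 31
tower_moves(6) = 2 * 31 + 1 = 63
tower_moves(7) = 2 * 63 + 1 = 127
= 127


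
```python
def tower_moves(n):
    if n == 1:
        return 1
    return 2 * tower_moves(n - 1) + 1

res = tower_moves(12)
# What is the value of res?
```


tower_moves(12)
= 2 * tower_moves(11) + 1
= 2 * (2 * tower_moves(10) + 1) + 1
= 2 * (2 * (2 * tower_moves(9) + 1) + 1) + 1
= 2 * (2 * (2 * (2 * tower_moves(8) + 1) + 1) + 1) + 1
= 2 * (2 * (2 * (2 * (2 * tower_moves(7) + 1) + 1) + 1) + 1) + 1
= 2 * (2 * (2 * (2 * (2 * (2 * tower_moves(6) + 1) + 1) + 1) + 1) + 1) + 1
= 2 * (2 * (2 * (2 * (2 * (2 * (2 * tower_moves(5) + 1) + 1) + 1) + 1) + 1) + 1) + 1
= 2 * (2 * (2 * (2 * (2 * (2 * (2 * (2 * tower_moves(4) + 1) + 1) + 1) + 1) + 1) + 1) + 1) + 1
= 2 * (2 * (2 * (2 * (2 * (2 * (2 * (2 * (2 * tower_moves(3) + 1) + 1) + 1) + 1) + 1) + 1) + 1) + 1) + 1
= 2 * (2 * (2 * (2 * (2 * (2 * (2 * (2 * (2 * (2 * tower_moves(2) + 1) + 1) + 1) + 1) + 1) + 1) + 1) + 1) + 1) + 1
= 2 * (2 * (2 * (2 * (2 * (2 * (2 * (2 * (2 * (2 * (2 * tower_moves(1) + 1) + 1) + 1) + 1) + 1) + 1) + 1) + 1) + 1) + 1) + 1
Now compute bottom-up:
tower_moves(1) = 1
tower_moves(2) = 2 * 1 + 1 = 3
tower_moves(3) = 2 * 3 + 1 = 7
tower_moves(4) = 2 * 7 + 1 = 15
tower_moves(5) = 2 * 15 + 1 = 31
tower_moves(6) = 2 * 31 + 1 = 63
tower_moves(7) = 2 * 63 + 1 = 127
tower_moves(8) = 2 * 127 + 1 = 255
tower_moves(9) = 2 * 255 + 1 = 511
tower_moves(10) = 2 * 511 + 1 = 1023
tower_moves(11) = 2 * 1023 + 1 = 2047
tower_moves(12) = 2 * 2047 + 1 = 4095
= 4095


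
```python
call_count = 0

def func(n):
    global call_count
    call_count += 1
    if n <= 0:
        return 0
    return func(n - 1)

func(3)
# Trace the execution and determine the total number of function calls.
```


func(3) calls func(2) calls ... calls func(0)
Total calls: 3 + 1 (for base case) = 4


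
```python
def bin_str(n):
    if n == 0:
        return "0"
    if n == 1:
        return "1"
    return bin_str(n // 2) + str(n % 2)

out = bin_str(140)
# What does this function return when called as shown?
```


bin_str(140)
= bin_str(70) + "0"
= bin_str(35) + "0" + "0"
= bin_str(17) + "1" + "0" + "0"
= bin_str(8) + "1" + "1" + "0" + "0"
= bin_str(4) + "0" + "1" + "1" + "0" + "0"
= bin_str(2) + "0" + "0" + "1" + "1" + "0" + "0"
= bin_str(1) + "0" + "0" + "0" + "1" + "1" + "0" + "0"
= "1" + "0" + "0" + "0" + "1" + "1" + "0" + "0"
= "10001100"


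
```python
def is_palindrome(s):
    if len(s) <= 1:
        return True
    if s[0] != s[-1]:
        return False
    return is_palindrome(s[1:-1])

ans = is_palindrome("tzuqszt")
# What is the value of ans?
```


is_palindrome("tzuqszt")
"tzuqszt": s[0]='t' == s[-1]='t' -> is_palindrome("zuqsz")
"zuqsz": s[0]='z' == s[-1]='z' -> is_palindrome("uqs")
"uqs": s[0]='u' != s[-1]='s' -> False
= False


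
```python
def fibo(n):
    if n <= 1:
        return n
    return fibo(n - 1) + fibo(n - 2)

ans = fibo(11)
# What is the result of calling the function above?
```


fibo(11)
= fibo(10) + fibo(9)
= (fibo(9) + fibo(8)) + fibo(9)
Computing bottom-up: fibo(0)=0, fibo(1)=1, fibo(2)=1, fibo(3)=2, fibo(4)=3, fibo(5)=5, fibo(6)=8, fibo(7)=13, fibo(8)=21, fibo(9)=34, fibo(10)=55, fibo(11)=89
= 89


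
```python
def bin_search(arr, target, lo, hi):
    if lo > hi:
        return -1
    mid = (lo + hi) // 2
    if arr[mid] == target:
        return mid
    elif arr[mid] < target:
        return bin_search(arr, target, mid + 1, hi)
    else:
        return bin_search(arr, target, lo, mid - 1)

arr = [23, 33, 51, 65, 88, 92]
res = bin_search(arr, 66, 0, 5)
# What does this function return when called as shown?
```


bin_search(arr, 66, 0, 5)
lo=0, hi=5, mid=2, arr[mid]=51
51 < 66, search right half
lo=3, hi=5, mid=4, arr[mid]=88
88 > 66, search left half
lo=3, hi=3, mid=3, arr[mid]=65
65 < 66, search right half
lo > hi, target not found, return -1
= -1


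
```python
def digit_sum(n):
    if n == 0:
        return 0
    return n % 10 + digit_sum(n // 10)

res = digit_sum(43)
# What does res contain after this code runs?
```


digit_sum(43)
= 3 + digit_sum(4)
= 3 + 4 + digit_sum(0)
= 3 + 4 + 0
= 7


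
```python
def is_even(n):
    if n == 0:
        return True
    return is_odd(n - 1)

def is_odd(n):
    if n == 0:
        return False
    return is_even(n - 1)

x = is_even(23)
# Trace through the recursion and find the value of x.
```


is_even(23)
= is_odd(22)
= is_even(21)
= is_odd(20)
= is_even(19)
= is_odd(18)
= is_even(17)
= is_odd(16)
= is_even(15)
= is_odd(14)
= is_even(13)
= is_odd(12)
= is_even(11)
= is_odd(10)
= is_even(9)
= is_odd(8)
= is_even(7)
= is_odd(6)
= is_even(5)
= is_odd(4)
= is_even(3)
= is_odd(2)
= is_even(1)
= is_odd(0)
n == 0: return False
= False


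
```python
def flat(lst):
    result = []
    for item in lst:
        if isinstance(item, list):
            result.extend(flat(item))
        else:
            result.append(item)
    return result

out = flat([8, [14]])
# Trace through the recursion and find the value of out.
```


flat([8, [14]])
Processing each element:
  8 is not a list -> append 8
  [14] is a list -> flat recursively -> [14]
= [8, 14]


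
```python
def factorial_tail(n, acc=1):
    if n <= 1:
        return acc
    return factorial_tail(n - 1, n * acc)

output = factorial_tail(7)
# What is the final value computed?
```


factorial_tail(7, 1)
= factorial_tail(6, 7 * 1) = factorial_tail(6, 7)
= factorial_tail(5, 6 * 7) = factorial_tail(5, 42)
= factorial_tail(4, 5 * 42) = factorial_tail(4, 210)
= factorial_tail(3, 4 * 210) = factorial_tail(3, 840)
= factorial_tail(2, 3 * 840) = factorial_tail(2, 2520)
= factorial_tail(1, 2 * 2520) = factorial_tail(1, 5040)
n <= 1, return acc = 5040


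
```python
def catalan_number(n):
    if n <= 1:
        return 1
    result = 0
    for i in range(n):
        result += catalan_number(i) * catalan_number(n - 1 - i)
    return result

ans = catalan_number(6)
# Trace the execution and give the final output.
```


catalan_number(6)
= sum of catalan_number(i) * catalan_number(6-1-i) for i in 0..5
First compute sub-values bottom-up:
  catalan_number(0) = 1, catalan_number(1) = 1
  catalan_number(2) = 1*1 + 1*1 = 2
  catalan_number(3) = 1*2 + 1*1 + 2*1 = 5
  catalan_number(4) = 1*5 + 1*2 + 2*1 + 5*1 = 14
  catalan_number(5) = 1*14 + 1*5 + 2*2 + 5*1 + 14*1 = 42
Now catalan_number(6):
  catalan_number(0)*catalan_number(5) = 1*42 = 42
  catalan_number(1)*catalan_number(4) = 1*14 = 14
  catalan_number(2)*catalan_number(3) = 2*5 = 10
  catalan_number(3)*catalan_number(2) = 5*2 = 10
  catalan_number(4)*catalan_number(1) = 14*1 = 14
  catalan_number(5)*catalan_number(0) = 42*1 = 42
= 42 + 14 + 10 + 10 + 14 + 42
= 132


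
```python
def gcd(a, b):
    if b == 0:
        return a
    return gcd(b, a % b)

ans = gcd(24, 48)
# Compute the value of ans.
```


gcd(24, 48)
= gcd(48, 24 % 48) = gcd(48, 24)
= gcd(24, 48 % 24) = gcd(24, 0)
b == 0, return a = 24


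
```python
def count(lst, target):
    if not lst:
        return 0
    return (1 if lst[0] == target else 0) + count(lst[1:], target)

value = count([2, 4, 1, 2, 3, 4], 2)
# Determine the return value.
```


count([2, 4, 1, 2, 3, 4], 2)
lst[0]=2 == 2: 1 + count([4, 1, 2, 3, 4], 2)
lst[0]=4 != 2: 0 + count([1, 2, 3, 4], 2)
lst[0]=1 != 2: 0 + count([2, 3, 4], 2)
lst[0]=2 == 2: 1 + count([3, 4], 2)
lst[0]=3 != 2: 0 + count([4], 2)
lst[0]=4 != 2: 0 + count([], 2)
= 2


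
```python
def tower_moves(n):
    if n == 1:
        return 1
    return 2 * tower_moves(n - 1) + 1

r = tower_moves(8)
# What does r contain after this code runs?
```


tower_moves(8)
= 2 * tower_moves(7) + 1
= 2 * (2 * tower_moves(6) + 1) + 1
= 2 * (2 * (2 * tower_moves(5) + 1) + 1) + 1
= 2 * (2 * (2 * (2 * tower_moves(4) + 1) + 1) + 1) + 1
= 2 * (2 * (2 * (2 * (2 * tower_moves(3) + 1) + 1) + 1) + 1) + 1
= 2 * (2 * (2 * (2 * (2 * (2 * tower_moves(2) + 1) + 1) + 1) + 1) + 1) + 1
= 2 * (2 * (2 * (2 * (2 * (2 * (2 * tower_moves(1) + 1) + 1) + 1) + 1) + 1) + 1) + 1
Now compute bottom-up:
tower_moves(1) = 1
tower_moves(2) = 2 * 1 + 1 = 3
tower_moves(3) = 2 * 3 + 1 = 7
tower_moves(4) = 2 * 7 + 1 = 15
tower_moves(5) = 2 * 15 + 1 = 31
tower_moves(6) = 2 * 31 + 1 = 63
tower_moves(7) = 2 * 63 + 1 = 127
tower_moves(8) = 2 * 127 + 1 = 255
= 255


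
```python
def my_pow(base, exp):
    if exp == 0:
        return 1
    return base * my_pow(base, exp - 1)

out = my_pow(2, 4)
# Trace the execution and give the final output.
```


my_pow(2, 4)
= 2 * my_pow(2, 3)
= 2 * 2 * my_pow(2, 2)
= 2 * 2 * 2 * my_pow(2, 1)
= 2 * 2 * 2 * 2 * my_pow(2, 0)
= 2 * 2 * 2 * 2 * 1
= 16


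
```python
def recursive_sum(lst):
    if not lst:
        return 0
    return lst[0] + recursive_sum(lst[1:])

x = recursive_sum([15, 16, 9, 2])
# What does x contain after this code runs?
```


recursive_sum([15, 16, 9, 2])
= 15 + recursive_sum([16, 9, 2])
= 15 + 16 + recursive_sum([9, 2])
= 15 + 16 + 9 + recursive_sum([2])
= 15 + 16 + 9 + 2 + recursive_sum([])
= 15 + 16 + 9 + 2 + 0
= 42


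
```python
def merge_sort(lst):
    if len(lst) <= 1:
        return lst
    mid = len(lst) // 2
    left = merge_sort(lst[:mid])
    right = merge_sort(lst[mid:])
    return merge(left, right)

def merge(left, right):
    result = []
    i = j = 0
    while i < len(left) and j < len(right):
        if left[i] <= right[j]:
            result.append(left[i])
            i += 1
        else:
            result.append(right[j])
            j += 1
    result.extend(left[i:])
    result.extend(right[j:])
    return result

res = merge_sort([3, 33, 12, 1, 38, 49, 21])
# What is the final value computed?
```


merge_sort([3, 33, 12, 1, 38, 49, 21])
Split into [3, 33, 12] and [1, 38, 49, 21]
Left sorted: [3, 12, 33]
Right sorted: [1, 21, 38, 49]
Merge [3, 12, 33] and [1, 21, 38, 49]
= [1, 3, 12, 21, 33, 38, 49]


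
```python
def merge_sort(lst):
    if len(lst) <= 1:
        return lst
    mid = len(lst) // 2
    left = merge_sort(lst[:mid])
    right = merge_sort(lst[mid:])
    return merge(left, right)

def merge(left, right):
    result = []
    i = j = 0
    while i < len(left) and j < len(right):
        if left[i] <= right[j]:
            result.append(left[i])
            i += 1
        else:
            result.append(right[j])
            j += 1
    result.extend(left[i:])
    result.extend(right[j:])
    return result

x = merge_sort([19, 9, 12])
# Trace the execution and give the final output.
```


merge_sort([19, 9, 12])
Split into [19] and [9, 12]
Left sorted: [19]
Right sorted: [9, 12]
Merge [19] and [9, 12]
= [9, 12, 19]


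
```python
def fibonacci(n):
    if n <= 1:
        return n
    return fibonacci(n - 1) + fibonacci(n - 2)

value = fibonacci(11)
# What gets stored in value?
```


fibonacci(11)
= fibonacci(10) + fibonacci(9)
= (fibonacci(9) + fibonacci(8)) + fibonacci(9)
Computing bottom-up: fibonacci(0)=0, fibonacci(1)=1, fibonacci(2)=1, fibonacci(3)=2, fibonacci(4)=3, fibonacci(5)=5, fibonacci(6)=8, fibonacci(7)=13, fibonacci(8)=21, fibonacci(9)=34, fibonacci(10)=55, fibonacci(11)=89
= 89


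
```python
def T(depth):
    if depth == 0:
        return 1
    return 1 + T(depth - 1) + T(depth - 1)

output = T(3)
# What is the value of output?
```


T(3)
= 1 + T(2) + T(2)
= 1 + 2 * T(2)
T(k) = 2^(k+1) - 1
T(0) = 1
T(1) = 3
T(2) = 7
T(3) = 15
T(3) = 2^4 - 1 = 15


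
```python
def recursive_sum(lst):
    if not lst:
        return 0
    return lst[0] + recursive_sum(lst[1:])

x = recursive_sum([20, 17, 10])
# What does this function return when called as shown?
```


recursive_sum([20, 17, 10])
= 20 + recursive_sum([17, 10])
= 20 + 17 + recursive_sum([10])
= 20 + 17 + 10 + recursive_sum([])
= 20 + 17 + 10 + 0
= 47


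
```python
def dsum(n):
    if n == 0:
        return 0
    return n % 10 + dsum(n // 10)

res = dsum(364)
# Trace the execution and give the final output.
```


dsum(364)
= 4 + dsum(36)
= 4 + 6 + dsum(3)
= 4 + 6 + 3 + dsum(0)
= 4 + 6 + 3 + 0
= 13


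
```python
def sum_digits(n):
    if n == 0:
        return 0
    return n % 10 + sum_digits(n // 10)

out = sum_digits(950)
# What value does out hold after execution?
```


sum_digits(950)
= 0 + sum_digits(95)
= 0 + 5 + sum_digits(9)
= 0 + 5 + 9 + sum_digits(0)
= 0 + 5 + 9 + 0
= 14


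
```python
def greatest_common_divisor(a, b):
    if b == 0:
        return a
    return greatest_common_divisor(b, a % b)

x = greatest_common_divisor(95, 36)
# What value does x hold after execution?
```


greatest_common_divisor(95, 36)
= greatest_common_divisor(36, 95 % 36) = greatest_common_divisor(36, 23)
= greatest_common_divisor(23, 36 % 23) = greatest_common_divisor(23, 13)
= greatest_common_divisor(13, 23 % 13) = greatest_common_divisor(13, 10)
= greatest_common_divisor(10, 13 % 10) = greatest_common_divisor(10, 3)
= greatest_common_divisor(3, 10 % 3) = greatest_common_divisor(3, 1)
= greatest_common_divisor(1, 3 % 1) = greatest_common_divisor(1, 0)
b == 0, return a = 1


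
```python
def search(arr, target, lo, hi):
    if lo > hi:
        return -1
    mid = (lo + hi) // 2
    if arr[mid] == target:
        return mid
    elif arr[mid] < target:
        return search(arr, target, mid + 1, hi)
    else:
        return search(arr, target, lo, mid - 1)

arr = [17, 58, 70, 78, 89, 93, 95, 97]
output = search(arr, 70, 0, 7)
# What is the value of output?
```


search(arr, 70, 0, 7)
lo=0, hi=7, mid=3, arr[mid]=78
78 > 70, search left half
lo=0, hi=2, mid=1, arr[mid]=58
58 < 70, search right half
lo=2, hi=2, mid=2, arr[mid]=70
arr[2] == 70, found at index 2
= 2


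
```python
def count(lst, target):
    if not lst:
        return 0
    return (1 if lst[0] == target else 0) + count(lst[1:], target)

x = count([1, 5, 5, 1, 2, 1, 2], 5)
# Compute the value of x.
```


count([1, 5, 5, 1, 2, 1, 2], 5)
lst[0]=1 != 5: 0 + count([5, 5, 1, 2, 1, 2], 5)
lst[0]=5 == 5: 1 + count([5, 1, 2, 1, 2], 5)
lst[0]=5 == 5: 1 + count([1, 2, 1, 2], 5)
lst[0]=1 != 5: 0 + count([2, 1, 2], 5)
lst[0]=2 != 5: 0 + count([1, 2], 5)
lst[0]=1 != 5: 0 + count([2], 5)
lst[0]=2 != 5: 0 + count([], 5)
= 2


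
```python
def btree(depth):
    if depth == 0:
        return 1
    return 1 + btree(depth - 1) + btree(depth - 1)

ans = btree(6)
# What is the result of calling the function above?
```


btree(6)
= 1 + btree(5) + btree(5)
= 1 + 2 * btree(5)
btree(k) = 2^(k+1) - 1
btree(0) = 1
btree(1) = 3
btree(2) = 7
btree(3) = 15
btree(4) = 31
btree(6) = 2^7 - 1 = 127


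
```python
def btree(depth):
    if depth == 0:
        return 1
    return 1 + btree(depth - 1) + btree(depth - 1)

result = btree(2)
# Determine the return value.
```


btree(2)
= 1 + btree(1) + btree(1)
= 1 + 2 * btree(1)
btree(k) = 2^(k+1) - 1
btree(0) = 1
btree(1) = 3
btree(2) = 7
btree(2) = 2^3 - 1 = 7


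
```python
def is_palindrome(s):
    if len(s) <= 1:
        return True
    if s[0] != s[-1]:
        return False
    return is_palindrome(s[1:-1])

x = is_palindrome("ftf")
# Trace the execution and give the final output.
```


is_palindrome("ftf")
"ftf": s[0]='f' == s[-1]='f' -> is_palindrome("t")
"t": len <= 1 -> True
= True


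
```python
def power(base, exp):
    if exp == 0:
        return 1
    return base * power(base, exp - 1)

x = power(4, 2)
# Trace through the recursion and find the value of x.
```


power(4, 2)
= 4 * power(4, 1)
= 4 * 4 * power(4, 0)
= 4 * 4 * 1
= 16


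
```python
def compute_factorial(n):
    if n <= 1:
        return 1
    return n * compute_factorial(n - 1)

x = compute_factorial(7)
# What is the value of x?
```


compute_factorial(7)
= 7 * compute_factorial(6)
= 7 * 6 * compute_factorial(5)
= 7 * 6 * 5 * compute_factorial(4)
= 7 * 6 * 5 * 4 * compute_factorial(3)
= 7 * 6 * 5 * 4 * 3 * compute_factorial(2)
= 7 * 6 * 5 * 4 * 3 * 2 * compute_factorial(1)
= 7 * 6 * 5 * 4 * 3 * 2 * 1
= 5040


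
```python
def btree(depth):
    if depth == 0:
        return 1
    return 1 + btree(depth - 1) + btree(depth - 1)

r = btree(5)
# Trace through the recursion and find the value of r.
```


btree(5)
= 1 + btree(4) + btree(4)
= 1 + 2 * btree(4)
btree(k) = 2^(k+1) - 1
btree(0) = 1
btree(1) = 3
btree(2) = 7
btree(3) = 15
btree(4) = 31
btree(5) = 2^6 - 1 = 63


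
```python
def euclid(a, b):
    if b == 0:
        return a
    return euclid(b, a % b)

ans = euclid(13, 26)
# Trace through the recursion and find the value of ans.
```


euclid(13, 26)
= euclid(26, 13 % 26) = euclid(26, 13)
= euclid(13, 26 % 13) = euclid(13, 0)
b == 0, return a = 13


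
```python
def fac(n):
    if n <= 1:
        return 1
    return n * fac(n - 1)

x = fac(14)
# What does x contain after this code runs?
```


fac(14)
= 14 * fac(13)
= 14 * 13 * fac(12)
= 14 * 13 * 12 * fac(11)
= 14 * 13 * 12 * 11 * fac(10)
= 14 * 13 * 12 * 11 * 10 * fac(9)
= 14 * 13 * 12 * 11 * 10 * 9 * fac(8)
= 14 * 13 * 12 * 11 * 10 * 9 * 8 * fac(7)
= 14 * 13 * 12 * 11 * 10 * 9 * 8 * 7 * fac(6)
= 14 * 13 * 12 * 11 * 10 * 9 * 8 * 7 * 6 * fac(5)
= 14 * 13 * 12 * 11 * 10 * 9 * 8 * 7 * 6 * 5 * fac(4)
= 14 * 13 * 12 * 11 * 10 * 9 * 8 * 7 * 6 * 5 * 4 * fac(3)
= 14 * 13 * 12 * 11 * 10 * 9 * 8 * 7 * 6 * 5 * 4 * 3 * fac(2)
= 14 * 13 * 12 * 11 * 10 * 9 * 8 * 7 * 6 * 5 * 4 * 3 * 2 * fac(1)
= 14 * 13 * 12 * 11 * 10 * 9 * 8 * 7 * 6 * 5 * 4 * 3 * 2 * 1
= 87178291200


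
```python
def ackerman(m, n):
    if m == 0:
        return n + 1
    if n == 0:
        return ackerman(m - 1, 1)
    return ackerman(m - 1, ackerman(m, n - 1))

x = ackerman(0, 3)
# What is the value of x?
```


ackerman(0, 3)
m == 0: return 3 + 1 = 4
= 4


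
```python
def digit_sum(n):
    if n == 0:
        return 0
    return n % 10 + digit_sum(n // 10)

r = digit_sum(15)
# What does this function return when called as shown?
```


digit_sum(15)
= 5 + digit_sum(1)
= 5 + 1 + digit_sum(0)
= 5 + 1 + 0
= 6


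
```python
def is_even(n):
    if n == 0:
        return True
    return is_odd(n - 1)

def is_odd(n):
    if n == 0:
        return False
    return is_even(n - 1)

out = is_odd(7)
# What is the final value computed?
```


is_odd(7)
= is_even(6)
= is_odd(5)
= is_even(4)
= is_odd(3)
= is_even(2)
= is_odd(1)
= is_even(0)
n == 0: return True
= True


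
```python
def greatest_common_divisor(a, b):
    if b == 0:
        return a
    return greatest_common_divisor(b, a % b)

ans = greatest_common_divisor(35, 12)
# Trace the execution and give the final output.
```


greatest_common_divisor(35, 12)
= greatest_common_divisor(12, 35 % 12) = greatest_common_divisor(12, 11)
= greatest_common_divisor(11, 12 % 11) = greatest_common_divisor(11, 1)
= greatest_common_divisor(1, 11 % 1) = greatest_common_divisor(1, 0)
b == 0, return a = 1


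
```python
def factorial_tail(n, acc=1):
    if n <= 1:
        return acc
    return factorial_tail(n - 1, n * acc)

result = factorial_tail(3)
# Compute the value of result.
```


factorial_tail(3, 1)
= factorial_tail(2, 3 * 1) = factorial_tail(2, 3)
= factorial_tail(1, 2 * 3) = factorial_tail(1, 6)
n <= 1, return acc = 6


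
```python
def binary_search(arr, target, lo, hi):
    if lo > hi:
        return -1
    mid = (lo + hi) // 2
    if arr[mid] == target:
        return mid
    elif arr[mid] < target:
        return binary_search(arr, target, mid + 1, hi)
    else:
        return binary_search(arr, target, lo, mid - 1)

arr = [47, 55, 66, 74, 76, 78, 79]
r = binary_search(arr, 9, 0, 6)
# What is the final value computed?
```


binary_search(arr, 9, 0, 6)
lo=0, hi=6, mid=3, arr[mid]=74
74 > 9, search left half
lo=0, hi=2, mid=1, arr[mid]=55
55 > 9, search left half
lo=0, hi=0, mid=0, arr[mid]=47
47 > 9, search left half
lo > hi, target not found, return -1
= -1


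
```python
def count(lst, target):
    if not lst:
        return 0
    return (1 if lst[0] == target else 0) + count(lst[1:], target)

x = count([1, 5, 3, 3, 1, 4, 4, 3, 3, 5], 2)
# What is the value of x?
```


count([1, 5, 3, 3, 1, 4, 4, 3, 3, 5], 2)
lst[0]=1 != 2: 0 + count([5, 3, 3, 1, 4, 4, 3, 3, 5], 2)
lst[0]=5 != 2: 0 + count([3, 3, 1, 4, 4, 3, 3, 5], 2)
lst[0]=3 != 2: 0 + count([3, 1, 4, 4, 3, 3, 5], 2)
lst[0]=3 != 2: 0 + count([1, 4, 4, 3, 3, 5], 2)
lst[0]=1 != 2: 0 + count([4, 4, 3, 3, 5], 2)
lst[0]=4 != 2: 0 + count([4, 3, 3, 5], 2)
lst[0]=4 != 2: 0 + count([3, 3, 5], 2)
lst[0]=3 != 2: 0 + count([3, 5], 2)
lst[0]=3 != 2: 0 + count([5], 2)
lst[0]=5 != 2: 0 + count([], 2)
= 0


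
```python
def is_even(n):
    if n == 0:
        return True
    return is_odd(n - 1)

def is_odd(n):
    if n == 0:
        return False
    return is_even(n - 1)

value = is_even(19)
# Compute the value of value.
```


is_even(19)
= is_odd(18)
= is_even(17)
= is_odd(16)
= is_even(15)
= is_odd(14)
= is_even(13)
= is_odd(12)
= is_even(11)
= is_odd(10)
= is_even(9)
= is_odd(8)
= is_even(7)
= is_odd(6)
= is_even(5)
= is_odd(4)
= is_even(3)
= is_odd(2)
= is_even(1)
= is_odd(0)
n == 0: return False
= False


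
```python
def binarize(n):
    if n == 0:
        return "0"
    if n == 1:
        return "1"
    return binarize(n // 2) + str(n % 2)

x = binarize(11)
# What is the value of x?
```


binarize(11)
= binarize(5) + "1"
= binarize(2) + "1" + "1"
= binarize(1) + "0" + "1" + "1"
= "1" + "0" + "1" + "1"
= "1011"


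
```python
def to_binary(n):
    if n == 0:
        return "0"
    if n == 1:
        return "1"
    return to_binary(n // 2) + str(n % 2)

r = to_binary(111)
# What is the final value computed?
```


to_binary(111)
= to_binary(55) + "1"
= to_binary(27) + "1" + "1"
= to_binary(13) + "1" + "1" + "1"
= to_binary(6) + "1" + "1" + "1" + "1"
= to_binary(3) + "0" + "1" + "1" + "1" + "1"
= to_binary(1) + "1" + "0" + "1" + "1" + "1" + "1"
= "1" + "1" + "0" + "1" + "1" + "1" + "1"
= "1101111"


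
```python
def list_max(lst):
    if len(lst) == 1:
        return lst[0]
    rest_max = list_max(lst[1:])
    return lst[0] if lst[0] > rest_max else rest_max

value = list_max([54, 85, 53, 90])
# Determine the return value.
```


list_max([54, 85, 53, 90])
= compare 54 with list_max([85, 53, 90])
= compare 85 with list_max([53, 90])
= compare 53 with list_max([90])
Base: list_max([90]) = 90
compare 53 with 90: max = 90
compare 85 with 90: max = 90
compare 54 with 90: max = 90
= 90


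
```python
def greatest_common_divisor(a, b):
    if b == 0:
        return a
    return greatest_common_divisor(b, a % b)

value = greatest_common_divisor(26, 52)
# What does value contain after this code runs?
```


greatest_common_divisor(26, 52)
= greatest_common_divisor(52, 26 % 52) = greatest_common_divisor(52, 26)
= greatest_common_divisor(26, 52 % 26) = greatest_common_divisor(26, 0)
b == 0, return a = 26


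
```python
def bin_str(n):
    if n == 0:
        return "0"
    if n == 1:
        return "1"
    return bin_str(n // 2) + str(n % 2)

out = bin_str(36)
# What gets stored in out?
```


bin_str(36)
= bin_str(18) + "0"
= bin_str(9) + "0" + "0"
= bin_str(4) + "1" + "0" + "0"
= bin_str(2) + "0" + "1" + "0" + "0"
= bin_str(1) + "0" + "0" + "1" + "0" + "0"
= "1" + "0" + "0" + "1" + "0" + "0"
= "100100"


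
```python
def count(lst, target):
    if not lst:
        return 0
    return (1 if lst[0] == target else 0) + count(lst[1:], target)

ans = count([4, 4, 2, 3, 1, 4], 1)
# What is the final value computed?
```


count([4, 4, 2, 3, 1, 4], 1)
lst[0]=4 != 1: 0 + count([4, 2, 3, 1, 4], 1)
lst[0]=4 != 1: 0 + count([2, 3, 1, 4], 1)
lst[0]=2 != 1: 0 + count([3, 1, 4], 1)
lst[0]=3 != 1: 0 + count([1, 4], 1)
lst[0]=1 == 1: 1 + count([4], 1)
lst[0]=4 != 1: 0 + count([], 1)
= 1


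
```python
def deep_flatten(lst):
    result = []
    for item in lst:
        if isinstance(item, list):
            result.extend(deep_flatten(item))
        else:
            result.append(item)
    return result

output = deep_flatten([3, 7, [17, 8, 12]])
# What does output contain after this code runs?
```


deep_flatten([3, 7, [17, 8, 12]])
Processing each element:
  3 is not a list -> append 3
  7 is not a list -> append 7
  [17, 8, 12] is a list -> deep_flatten recursively -> [17, 8, 12]
= [3, 7, 17, 8, 12]


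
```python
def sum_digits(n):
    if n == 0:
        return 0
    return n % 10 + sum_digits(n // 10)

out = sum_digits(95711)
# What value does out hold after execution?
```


sum_digits(95711)
= 1 + sum_digits(9571)
= 1 + 1 + sum_digits(957)
= 1 + 1 + 7 + sum_digits(95)
= 1 + 1 + 7 + 5 + sum_digits(9)
= 1 + 1 + 7 + 5 + 9 + sum_digits(0)
= 1 + 1 + 7 + 5 + 9 + 0
= 23


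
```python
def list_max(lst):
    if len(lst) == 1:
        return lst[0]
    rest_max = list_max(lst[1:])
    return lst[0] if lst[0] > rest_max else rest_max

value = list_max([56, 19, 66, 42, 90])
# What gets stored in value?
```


list_max([56, 19, 66, 42, 90])
= compare 56 with list_max([19, 66, 42, 90])
= compare 19 with list_max([66, 42, 90])
= compare 66 with list_max([42, 90])
= compare 42 with list_max([90])
Base: list_max([90]) = 90
compare 42 with 90: max = 90
compare 66 with 90: max = 90
compare 19 with 90: max = 90
compare 56 with 90: max = 90
= 90


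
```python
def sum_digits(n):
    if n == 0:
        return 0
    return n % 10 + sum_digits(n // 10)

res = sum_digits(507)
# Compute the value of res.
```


sum_digits(507)
= 7 + sum_digits(50)
= 7 + 0 + sum_digits(5)
= 7 + 0 + 5 + sum_digits(0)
= 7 + 0 + 5 + 0
= 12


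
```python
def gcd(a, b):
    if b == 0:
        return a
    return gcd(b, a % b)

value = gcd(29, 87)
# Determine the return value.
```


gcd(29, 87)
= gcd(87, 29 % 87) = gcd(87, 29)
= gcd(29, 87 % 29) = gcd(29, 0)
b == 0, return a = 29


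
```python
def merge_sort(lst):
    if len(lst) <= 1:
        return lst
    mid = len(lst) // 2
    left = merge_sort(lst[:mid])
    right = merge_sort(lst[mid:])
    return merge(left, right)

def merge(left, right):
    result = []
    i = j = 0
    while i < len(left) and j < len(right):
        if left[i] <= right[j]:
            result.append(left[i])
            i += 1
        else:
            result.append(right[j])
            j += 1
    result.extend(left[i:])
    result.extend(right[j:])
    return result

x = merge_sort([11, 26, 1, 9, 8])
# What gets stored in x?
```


merge_sort([11, 26, 1, 9, 8])
Split into [11, 26] and [1, 9, 8]
Left sorted: [11, 26]
Right sorted: [1, 8, 9]
Merge [11, 26] and [1, 8, 9]
= [1, 8, 9, 11, 26]


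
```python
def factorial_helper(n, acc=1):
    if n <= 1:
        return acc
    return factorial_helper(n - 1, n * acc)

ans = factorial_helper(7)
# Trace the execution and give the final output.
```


factorial_helper(7, 1)
= factorial_helper(6, 7 * 1) = factorial_helper(6, 7)
= factorial_helper(5, 6 * 7) = factorial_helper(5, 42)
= factorial_helper(4, 5 * 42) = factorial_helper(4, 210)
= factorial_helper(3, 4 * 210) = factorial_helper(3, 840)
= factorial_helper(2, 3 * 840) = factorial_helper(2, 2520)
= factorial_helper(1, 2 * 2520) = factorial_helper(1, 5040)
n <= 1, return acc = 5040


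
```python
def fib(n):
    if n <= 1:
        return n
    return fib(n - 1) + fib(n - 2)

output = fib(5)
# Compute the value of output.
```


fib(5)
= fib(4) + fib(3)
= (fib(3) + fib(2)) + fib(3)
Computing bottom-up: fib(0)=0, fib(1)=1, fib(2)=1, fib(3)=2, fib(4)=3, fib(5)=5
= 5


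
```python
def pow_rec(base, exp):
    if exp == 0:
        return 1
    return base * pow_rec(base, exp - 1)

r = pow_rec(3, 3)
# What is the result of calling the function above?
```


pow_rec(3, 3)
= 3 * pow_rec(3, 2)
= 3 * 3 * pow_rec(3, 1)
= 3 * 3 * 3 * pow_rec(3, 0)
= 3 * 3 * 3 * 1
= 27


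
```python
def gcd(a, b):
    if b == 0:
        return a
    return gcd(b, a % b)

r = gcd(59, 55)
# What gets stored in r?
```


gcd(59, 55)
= gcd(55, 59 % 55) = gcd(55, 4)
= gcd(4, 55 % 4) = gcd(4, 3)
= gcd(3, 4 % 3) = gcd(3, 1)
= gcd(1, 3 % 1) = gcd(1, 0)
b == 0, return a = 1


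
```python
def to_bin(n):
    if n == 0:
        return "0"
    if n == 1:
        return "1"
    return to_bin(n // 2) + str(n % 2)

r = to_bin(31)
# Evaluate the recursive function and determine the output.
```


to_bin(31)
= to_bin(15) + "1"
= to_bin(7) + "1" + "1"
= to_bin(3) + "1" + "1" + "1"
= to_bin(1) + "1" + "1" + "1" + "1"
= "1" + "1" + "1" + "1" + "1"
= "11111"


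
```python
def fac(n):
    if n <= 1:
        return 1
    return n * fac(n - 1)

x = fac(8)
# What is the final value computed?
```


fac(8)
= 8 * fac(7)
= 8 * 7 * fac(6)
= 8 * 7 * 6 * fac(5)
= 8 * 7 * 6 * 5 * fac(4)
= 8 * 7 * 6 * 5 * 4 * fac(3)
= 8 * 7 * 6 * 5 * 4 * 3 * fac(2)
= 8 * 7 * 6 * 5 * 4 * 3 * 2 * fac(1)
= 8 * 7 * 6 * 5 * 4 * 3 * 2 * 1
= 40320


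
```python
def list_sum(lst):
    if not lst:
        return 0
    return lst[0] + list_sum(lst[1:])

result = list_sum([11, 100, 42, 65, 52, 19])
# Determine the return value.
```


list_sum([11, 100, 42, 65, 52, 19])
= 11 + list_sum([100, 42, 65, 52, 19])
= 11 + 100 + list_sum([42, 65, 52, 19])
= 11 + 100 + 42 + list_sum([65, 52, 19])
= 11 + 100 + 42 + 65 + list_sum([52, 19])
= 11 + 100 + 42 + 65 + 52 + list_sum([19])
= 11 + 100 + 42 + 65 + 52 + 19 + list_sum([])
= 11 + 100 + 42 + 65 + 52 + 19 + 0
= 289


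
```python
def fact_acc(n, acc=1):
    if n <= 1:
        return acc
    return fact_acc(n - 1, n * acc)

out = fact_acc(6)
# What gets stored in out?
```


fact_acc(6, 1)
= fact_acc(5, 6 * 1) = fact_acc(5, 6)
= fact_acc(4, 5 * 6) = fact_acc(4, 30)
= fact_acc(3, 4 * 30) = fact_acc(3, 120)
= fact_acc(2, 3 * 120) = fact_acc(2, 360)
= fact_acc(1, 2 * 360) = fact_acc(1, 720)
n <= 1, return acc = 720


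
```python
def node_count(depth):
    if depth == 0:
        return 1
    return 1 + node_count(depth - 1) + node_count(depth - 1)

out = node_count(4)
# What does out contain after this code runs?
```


node_count(4)
= 1 + node_count(3) + node_count(3)
= 1 + 2 * node_count(3)
node_count(k) = 2^(k+1) - 1
node_count(0) = 1
node_count(1) = 3
node_count(2) = 7
node_count(3) = 15
node_count(4) = 31
node_count(4) = 2^5 - 1 = 31


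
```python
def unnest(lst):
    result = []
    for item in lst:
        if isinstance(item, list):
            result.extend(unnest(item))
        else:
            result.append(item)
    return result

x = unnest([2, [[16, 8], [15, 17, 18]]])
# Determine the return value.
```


unnest([2, [[16, 8], [15, 17, 18]]])
Processing each element:
  2 is not a list -> append 2
  [[16, 8], [15, 17, 18]] is a list -> unnest recursively -> [16, 8, 15, 17, 18]
= [2, 16, 8, 15, 17, 18]


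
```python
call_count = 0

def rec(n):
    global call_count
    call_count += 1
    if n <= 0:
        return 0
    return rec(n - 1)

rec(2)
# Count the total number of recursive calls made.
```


rec(2) calls rec(1) calls ... calls rec(0)
Total calls: 2 + 1 (for base case) = 3


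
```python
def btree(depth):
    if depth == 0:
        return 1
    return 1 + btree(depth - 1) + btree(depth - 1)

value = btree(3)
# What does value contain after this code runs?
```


btree(3)
= 1 + btree(2) + btree(2)
= 1 + 2 * btree(2)
btree(k) = 2^(k+1) - 1
btree(0) = 1
btree(1) = 3
btree(2) = 7
btree(3) = 15
btree(3) = 2^4 - 1 = 15


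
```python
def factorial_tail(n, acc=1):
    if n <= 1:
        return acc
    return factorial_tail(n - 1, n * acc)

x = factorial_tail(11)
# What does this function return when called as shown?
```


factorial_tail(11, 1)
= factorial_tail(10, 11 * 1) = factorial_tail(10, 11)
= factorial_tail(9, 10 * 11) = factorial_tail(9, 110)
= factorial_tail(8, 9 * 110) = factorial_tail(8, 990)
= factorial_tail(7, 8 * 990) = factorial_tail(7, 7920)
= factorial_tail(6, 7 * 7920) = factorial_tail(6, 55440)
= factorial_tail(5, 6 * 55440) = factorial_tail(5, 332640)
= factorial_tail(4, 5 * 332640) = factorial_tail(4, 1663200)
= factorial_tail(3, 4 * 1663200) = factorial_tail(3, 6652800)
= factorial_tail(2, 3 * 6652800) = factorial_tail(2, 19958400)
= factorial_tail(1, 2 * 19958400) = factorial_tail(1, 39916800)
n <= 1, return acc = 39916800


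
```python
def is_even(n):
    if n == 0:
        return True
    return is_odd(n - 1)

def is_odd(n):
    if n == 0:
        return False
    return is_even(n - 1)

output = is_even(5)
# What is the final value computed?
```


is_even(5)
= is_odd(4)
= is_even(3)
= is_odd(2)
= is_even(1)
= is_odd(0)
n == 0: return False
= False


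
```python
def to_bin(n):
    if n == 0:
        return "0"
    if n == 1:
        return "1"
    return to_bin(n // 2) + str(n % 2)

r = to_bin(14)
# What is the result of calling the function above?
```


to_bin(14)
= to_bin(7) + "0"
= to_bin(3) + "1" + "0"
= to_bin(1) + "1" + "1" + "0"
= "1" + "1" + "1" + "0"
= "1110"


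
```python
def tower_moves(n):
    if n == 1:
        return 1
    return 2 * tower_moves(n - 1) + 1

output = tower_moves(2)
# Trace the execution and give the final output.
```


tower_moves(2)
= 2 * tower_moves(1) + 1
Now compute bottom-up:
tower_moves(1) = 1
tower_moves(2) = 2 * 1 + 1 = 3
= 3


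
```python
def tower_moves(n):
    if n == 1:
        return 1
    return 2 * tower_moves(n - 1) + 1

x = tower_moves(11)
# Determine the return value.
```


tower_moves(11)
= 2 * tower_moves(10) + 1
= 2 * (2 * tower_moves(9) + 1) + 1
= 2 * (2 * (2 * tower_moves(8) + 1) + 1) + 1
= 2 * (2 * (2 * (2 * tower_moves(7) + 1) + 1) + 1) + 1
= 2 * (2 * (2 * (2 * (2 * tower_moves(6) + 1) + 1) + 1) + 1) + 1
= 2 * (2 * (2 * (2 * (2 * (2 * tower_moves(5) + 1) + 1) + 1) + 1) + 1) + 1
= 2 * (2 * (2 * (2 * (2 * (2 * (2 * tower_moves(4) + 1) + 1) + 1) + 1) + 1) + 1) + 1
= 2 * (2 * (2 * (2 * (2 * (2 * (2 * (2 * tower_moves(3) + 1) + 1) + 1) + 1) + 1) + 1) + 1) + 1
= 2 * (2 * (2 * (2 * (2 * (2 * (2 * (2 * (2 * tower_moves(2) + 1) + 1) + 1) + 1) + 1) + 1) + 1) + 1) + 1
= 2 * (2 * (2 * (2 * (2 * (2 * (2 * (2 * (2 * (2 * tower_moves(1) + 1) + 1) + 1) + 1) + 1) + 1) + 1) + 1) + 1) + 1
Now compute bottom-up:
tower_moves(1) = 1
tower_moves(2) = 2 * 1 + 1 = 3
tower_moves(3) = 2 * 3 + 1 = 7
tower_moves(4) = 2 * 7 + 1 = 15
tower_moves(5) = 2 * 15 + 1 = 31
tower_moves(6) = 2 * 31 + 1 = 63
tower_moves(7) = 2 * 63 + 1 = 127
tower_moves(8) = 2 * 127 + 1 = 255
tower_moves(9) = 2 * 255 + 1 = 511
tower_moves(10) = 2 * 511 + 1 = 1023
tower_moves(11) = 2 * 1023 + 1 = 2047
= 2047


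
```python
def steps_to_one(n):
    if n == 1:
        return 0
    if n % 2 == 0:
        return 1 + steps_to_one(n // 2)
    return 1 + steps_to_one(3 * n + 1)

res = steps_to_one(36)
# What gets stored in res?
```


steps_to_one(36)
36 is even -> steps_to_one(18)
18 is even -> steps_to_one(9)
9 is odd -> 3*9+1 = 28 -> steps_to_one(28)
28 is even -> steps_to_one(14)
14 is even -> steps_to_one(7)
7 is odd -> 3*7+1 = 22 -> steps_to_one(22)
22 is even -> steps_to_one(11)
11 is odd -> 3*11+1 = 34 -> steps_to_one(34)
34 is even -> steps_to_one(17)
17 is odd -> 3*17+1 = 52 -> steps_to_one(52)
52 is even -> steps_to_one(26)
26 is even -> steps_to_one(13)
13 is odd -> 3*13+1 = 40 -> steps_to_one(40)
40 is even -> steps_to_one(20)
20 is even -> steps_to_one(10)
10 is even -> steps_to_one(5)
5 is odd -> 3*5+1 = 16 -> steps_to_one(16)
16 is even -> steps_to_one(8)
8 is even -> steps_to_one(4)
4 is even -> steps_to_one(2)
2 is even -> steps_to_one(1)
Reached 1 after 21 steps
= 21


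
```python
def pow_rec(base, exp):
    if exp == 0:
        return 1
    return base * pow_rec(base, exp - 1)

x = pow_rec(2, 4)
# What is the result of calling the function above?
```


pow_rec(2, 4)
= 2 * pow_rec(2, 3)
= 2 * 2 * pow_rec(2, 2)
= 2 * 2 * 2 * pow_rec(2, 1)
= 2 * 2 * 2 * 2 * pow_rec(2, 0)
= 2 * 2 * 2 * 2 * 1
= 16


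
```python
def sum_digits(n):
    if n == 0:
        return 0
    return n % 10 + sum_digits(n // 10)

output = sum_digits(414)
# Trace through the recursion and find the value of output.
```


sum_digits(414)
= 4 + sum_digits(41)
= 4 + 1 + sum_digits(4)
= 4 + 1 + 4 + sum_digits(0)
= 4 + 1 + 4 + 0
= 9


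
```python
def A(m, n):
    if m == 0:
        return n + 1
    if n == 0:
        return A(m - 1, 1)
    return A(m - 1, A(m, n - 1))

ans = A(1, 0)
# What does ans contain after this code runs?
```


A(1, 0)
n == 0: return A(0, 1)
= A(0, 1) = 2
= 2


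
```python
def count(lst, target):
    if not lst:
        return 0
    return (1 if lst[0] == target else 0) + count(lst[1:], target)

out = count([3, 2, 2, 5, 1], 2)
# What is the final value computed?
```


count([3, 2, 2, 5, 1], 2)
lst[0]=3 != 2: 0 + count([2, 2, 5, 1], 2)
lst[0]=2 == 2: 1 + count([2, 5, 1], 2)
lst[0]=2 == 2: 1 + count([5, 1], 2)
lst[0]=5 != 2: 0 + count([1], 2)
lst[0]=1 != 2: 0 + count([], 2)
= 2


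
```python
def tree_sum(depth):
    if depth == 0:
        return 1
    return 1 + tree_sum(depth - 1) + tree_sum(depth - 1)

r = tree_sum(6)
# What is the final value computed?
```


tree_sum(6)
= 1 + tree_sum(5) + tree_sum(5)
= 1 + 2 * tree_sum(5)
tree_sum(k) = 2^(k+1) - 1
tree_sum(0) = 1
tree_sum(1) = 3
tree_sum(2) = 7
tree_sum(3) = 15
tree_sum(4) = 31
tree_sum(6) = 2^7 - 1 = 127


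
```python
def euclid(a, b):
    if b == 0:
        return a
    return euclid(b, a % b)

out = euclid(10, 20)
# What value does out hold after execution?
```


euclid(10, 20)
= euclid(20, 10 % 20) = euclid(20, 10)
= euclid(10, 20 % 10) = euclid(10, 0)
b == 0, return a = 10


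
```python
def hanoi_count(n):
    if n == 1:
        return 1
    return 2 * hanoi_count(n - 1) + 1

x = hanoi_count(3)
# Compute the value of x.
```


hanoi_count(3)
= 2 * hanoi_count(2) + 1
= 2 * (2 * hanoi_count(1) + 1) + 1
Now compute bottom-up:
hanoi_count(1) = 1
hanoi_count(2) = 2 * 1 + 1 = 3
hanoi_count(3) = 2 * 3 + 1 = 7
= 7


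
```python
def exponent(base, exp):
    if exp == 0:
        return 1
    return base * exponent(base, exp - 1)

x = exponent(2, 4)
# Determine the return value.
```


exponent(2, 4)
= 2 * exponent(2, 3)
= 2 * 2 * exponent(2, 2)
= 2 * 2 * 2 * exponent(2, 1)
= 2 * 2 * 2 * 2 * exponent(2, 0)
= 2 * 2 * 2 * 2 * 1
= 16
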